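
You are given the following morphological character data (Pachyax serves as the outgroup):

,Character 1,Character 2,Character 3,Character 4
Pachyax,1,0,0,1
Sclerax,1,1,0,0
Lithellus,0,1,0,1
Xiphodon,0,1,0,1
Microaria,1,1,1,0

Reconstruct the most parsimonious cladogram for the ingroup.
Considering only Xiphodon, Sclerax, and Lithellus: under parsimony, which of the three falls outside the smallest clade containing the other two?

Sclerax

Character polarity is set by the outgroup: the derived state is whichever differs from the outgroup's state, so for Character 1, Character 4 the derived state is '0', and for the remaining characters it is '1'.
Character 1 (derived state '0') is shared by Lithellus and Xiphodon — a synapomorphy uniting that clade.
Character 2 (derived state '1') is shared by all ingroup taxa — unites the whole ingroup.
Character 3: derived state '1' in Microaria only — an autapomorphy, so it tells us nothing about relationships among taxa.
Character 4: derived state '0' in Microaria and Sclerax only — synapomorphy for {Microaria, Sclerax}.
Most parsimonious ingroup topology: ((Sclerax,Microaria),(Lithellus,Xiphodon)).
Lithellus and Xiphodon share a more recent common ancestor with each other than either does with Sclerax, so Sclerax is the least closely related of the three.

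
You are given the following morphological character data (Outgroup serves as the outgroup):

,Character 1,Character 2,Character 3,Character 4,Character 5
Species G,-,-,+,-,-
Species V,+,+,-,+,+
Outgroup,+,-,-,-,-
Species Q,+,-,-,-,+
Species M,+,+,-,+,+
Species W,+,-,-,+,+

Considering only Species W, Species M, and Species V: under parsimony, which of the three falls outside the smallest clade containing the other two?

Species W

Character polarity is set by the outgroup: the derived state is whichever differs from the outgroup's state, so for Character 1 the derived state is '-', and for the remaining characters it is '+'.
Character 1 (derived state '-') is unique to Species G (autapomorphy; uninformative for grouping).
Only Species M and Species V show the derived state '+' for Character 2, supporting them as a clade.
Character 3: derived state '+' in Species G only — an autapomorphy, so it tells us nothing about relationships among taxa.
Character 4: derived state '+' in Species M, Species V, and Species W only — synapomorphy for {Species M, Species V, Species W}.
Character 5 (derived state '+') is shared by Species M, Species Q, Species V, and Species W — a synapomorphy uniting that clade.
Most parsimonious ingroup topology: (((Species W,(Species V,Species M)),Species Q),Species G).
Species V and Species M share a more recent common ancestor with each other than either does with Species W, so Species W is the least closely related of the three.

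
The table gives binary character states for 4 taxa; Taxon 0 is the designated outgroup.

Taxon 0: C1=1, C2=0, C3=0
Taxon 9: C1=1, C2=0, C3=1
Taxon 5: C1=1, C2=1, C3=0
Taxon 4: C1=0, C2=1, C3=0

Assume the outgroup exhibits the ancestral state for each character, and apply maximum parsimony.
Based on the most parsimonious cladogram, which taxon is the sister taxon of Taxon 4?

Taxon 5

Character polarity is set by the outgroup: the derived state is whichever differs from the outgroup's state, so for C1 the derived state is '0', and for the remaining characters it is '1'.
C1 (derived state '0') is unique to Taxon 4 (autapomorphy; uninformative for grouping).
C2 (derived state '1') is shared by Taxon 4 and Taxon 5 — a synapomorphy uniting that clade.
C3: derived state '1' in Taxon 9 only — an autapomorphy, so it tells us nothing about relationships among taxa.
Most parsimonious ingroup topology: (Taxon 9,(Taxon 5,Taxon 4)).
Taxon 4 and Taxon 5 form a cherry on this tree, so they are sister taxa.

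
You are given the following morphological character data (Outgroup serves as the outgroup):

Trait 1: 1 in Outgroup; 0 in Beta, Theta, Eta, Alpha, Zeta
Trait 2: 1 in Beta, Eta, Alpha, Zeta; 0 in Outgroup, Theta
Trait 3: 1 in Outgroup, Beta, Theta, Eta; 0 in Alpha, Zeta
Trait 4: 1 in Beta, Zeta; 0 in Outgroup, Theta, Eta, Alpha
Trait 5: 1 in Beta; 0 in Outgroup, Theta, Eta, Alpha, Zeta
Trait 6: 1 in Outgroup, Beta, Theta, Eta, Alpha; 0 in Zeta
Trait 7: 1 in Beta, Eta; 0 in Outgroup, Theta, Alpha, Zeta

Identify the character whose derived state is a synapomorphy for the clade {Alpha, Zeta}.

Character polarity is set by the outgroup: the derived state is whichever differs from the outgroup's state, so for Trait 1, Trait 3, Trait 6 the derived state is '0', and for the remaining characters it is '1'.
Trait 1 (derived state '0') is shared by all ingroup taxa — unites the whole ingroup.
Trait 2: derived state '1' in Alpha, Beta, Eta, and Zeta only — synapomorphy for {Alpha, Beta, Eta, Zeta}.
Only Alpha and Zeta show the derived state '0' for Trait 3, supporting them as a clade.
Trait 4 (state '1') occurs in Beta and Zeta but conflicts with the nesting implied by the other characters — most parsimoniously interpreted as homoplasy.
Trait 5 (derived state '1') is unique to Beta (autapomorphy; uninformative for grouping).
Trait 6 (derived state '0') is unique to Zeta (autapomorphy; uninformative for grouping).
Only Beta and Eta show the derived state '1' for Trait 7, supporting them as a clade.
Most parsimonious ingroup topology: (((Beta,Eta),(Alpha,Zeta)),Theta).
The clade {Alpha, Zeta} is supported by Trait 3: its derived state '0' occurs in exactly those taxa and in no other taxon (including the outgroup).

Trait 3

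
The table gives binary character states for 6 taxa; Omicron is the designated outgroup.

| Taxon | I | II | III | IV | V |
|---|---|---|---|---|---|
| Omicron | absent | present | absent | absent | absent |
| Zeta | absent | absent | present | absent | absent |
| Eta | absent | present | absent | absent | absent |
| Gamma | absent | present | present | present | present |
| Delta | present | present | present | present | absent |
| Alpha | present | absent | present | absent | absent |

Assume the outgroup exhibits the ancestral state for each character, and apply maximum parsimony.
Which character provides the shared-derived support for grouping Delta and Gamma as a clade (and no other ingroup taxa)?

Character polarity is set by the outgroup: the derived state is whichever differs from the outgroup's state, so for II the derived state is 'absent', and for the remaining characters it is 'present'.
I groups Alpha and Delta, which is incompatible with the clades supported by the remaining characters; treating it as convergent (homoplasy) costs fewer steps than any alternative tree.
II (derived state 'absent') is shared by Alpha and Zeta — a synapomorphy uniting that clade.
III (derived state 'present') is shared by Alpha, Delta, Gamma, and Zeta — a synapomorphy uniting that clade.
IV: derived state 'present' in Delta and Gamma only — synapomorphy for {Delta, Gamma}.
V: derived state 'present' in Gamma only — an autapomorphy, so it tells us nothing about relationships among taxa.
Most parsimonious ingroup topology: (((Zeta,Alpha),(Gamma,Delta)),Eta).
The clade {Delta, Gamma} is supported by IV: its derived state 'present' occurs in exactly those taxa and in no other taxon (including the outgroup).

IV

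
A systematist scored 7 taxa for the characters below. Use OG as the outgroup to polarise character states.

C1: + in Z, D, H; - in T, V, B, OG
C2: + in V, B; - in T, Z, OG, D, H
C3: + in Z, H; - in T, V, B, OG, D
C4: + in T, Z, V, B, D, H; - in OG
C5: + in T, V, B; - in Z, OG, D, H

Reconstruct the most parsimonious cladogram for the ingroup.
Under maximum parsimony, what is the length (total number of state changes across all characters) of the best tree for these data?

The outgroup has state '-' for every character, so '+' is the derived state throughout.
C1 (derived state '+') is shared by D, H, and Z — a synapomorphy uniting that clade.
C2: derived state '+' in B and V only — synapomorphy for {B, V}.
Only H and Z show the derived state '+' for C3, supporting them as a clade.
All ingroup taxa share the derived state '+' for C4; it defines the ingroup but does not resolve relationships within it.
C5 (derived state '+') is shared by B, T, and V — a synapomorphy uniting that clade.
Most parsimonious ingroup topology: (((Z,H),D),((V,B),T)).
Changes per character on this tree: C1: 1; C2: 1; C3: 1; C4: 1; C5: 1.
Total = 5.

5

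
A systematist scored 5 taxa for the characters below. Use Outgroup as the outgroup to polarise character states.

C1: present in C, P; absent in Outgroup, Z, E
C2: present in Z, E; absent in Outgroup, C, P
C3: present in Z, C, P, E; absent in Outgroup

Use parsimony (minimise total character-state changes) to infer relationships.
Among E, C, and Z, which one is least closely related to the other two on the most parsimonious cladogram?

C

The outgroup has state 'absent' for every character, so 'present' is the derived state throughout.
C1 (derived state 'present') is shared by C and P — a synapomorphy uniting that clade.
C2 (derived state 'present') is shared by E and Z — a synapomorphy uniting that clade.
All ingroup taxa share the derived state 'present' for C3; it defines the ingroup but does not resolve relationships within it.
Most parsimonious ingroup topology: ((Z,E),(C,P)).
E and Z share a more recent common ancestor with each other than either does with C, so C is the least closely related of the three.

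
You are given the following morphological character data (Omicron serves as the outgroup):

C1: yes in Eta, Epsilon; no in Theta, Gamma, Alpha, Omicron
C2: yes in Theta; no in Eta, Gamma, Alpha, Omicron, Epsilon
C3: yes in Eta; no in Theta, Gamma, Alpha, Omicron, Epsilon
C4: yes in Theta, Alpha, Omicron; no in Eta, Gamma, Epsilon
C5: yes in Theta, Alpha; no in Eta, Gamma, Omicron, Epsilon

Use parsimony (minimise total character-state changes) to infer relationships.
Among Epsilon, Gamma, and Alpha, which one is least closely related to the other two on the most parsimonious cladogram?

Character polarity is set by the outgroup: the derived state is whichever differs from the outgroup's state, so for C4 the derived state is 'no', and for the remaining characters it is 'yes'.
Only Epsilon and Eta show the derived state 'yes' for C1, supporting them as a clade.
C2: derived state 'yes' in Theta only — an autapomorphy, so it tells us nothing about relationships among taxa.
C3: derived state 'yes' in Eta only — an autapomorphy, so it tells us nothing about relationships among taxa.
C4 (derived state 'no') is shared by Epsilon, Eta, and Gamma — a synapomorphy uniting that clade.
C5 (derived state 'yes') is shared by Alpha and Theta — a synapomorphy uniting that clade.
Most parsimonious ingroup topology: (((Eta,Epsilon),Gamma),(Alpha,Theta)).
Gamma and Epsilon share a more recent common ancestor with each other than either does with Alpha, so Alpha is the least closely related of the three.

Alpha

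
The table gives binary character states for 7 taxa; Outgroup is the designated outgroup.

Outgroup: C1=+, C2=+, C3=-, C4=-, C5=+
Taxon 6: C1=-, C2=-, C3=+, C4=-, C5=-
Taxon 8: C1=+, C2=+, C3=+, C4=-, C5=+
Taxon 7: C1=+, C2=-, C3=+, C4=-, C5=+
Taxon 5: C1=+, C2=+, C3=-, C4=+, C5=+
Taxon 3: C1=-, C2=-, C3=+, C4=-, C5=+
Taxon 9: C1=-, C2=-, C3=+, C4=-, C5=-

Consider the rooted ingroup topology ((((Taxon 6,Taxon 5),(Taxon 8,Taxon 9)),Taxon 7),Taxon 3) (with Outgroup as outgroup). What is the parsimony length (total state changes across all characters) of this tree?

Map each character onto ((((Taxon 6,Taxon 5),(Taxon 8,Taxon 9)),Taxon 7),Taxon 3) (rooted by Outgroup) and count the minimum state changes it requires (Fitch parsimony):
C1: 3; C2: 3; C3: 2; C4: 1; C5: 2.
Total tree length = 11.

11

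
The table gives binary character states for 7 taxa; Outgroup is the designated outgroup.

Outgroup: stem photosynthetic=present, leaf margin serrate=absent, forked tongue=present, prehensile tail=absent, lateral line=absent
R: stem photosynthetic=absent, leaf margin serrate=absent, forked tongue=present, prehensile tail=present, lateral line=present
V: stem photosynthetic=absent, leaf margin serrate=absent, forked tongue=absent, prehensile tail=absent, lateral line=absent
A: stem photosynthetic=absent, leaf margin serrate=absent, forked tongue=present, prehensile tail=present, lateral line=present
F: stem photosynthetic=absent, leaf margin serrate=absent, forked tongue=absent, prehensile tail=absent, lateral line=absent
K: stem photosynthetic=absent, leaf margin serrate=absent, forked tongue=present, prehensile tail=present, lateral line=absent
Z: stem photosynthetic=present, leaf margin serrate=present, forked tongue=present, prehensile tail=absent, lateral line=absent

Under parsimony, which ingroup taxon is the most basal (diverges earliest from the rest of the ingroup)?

Character polarity is set by the outgroup: the derived state is whichever differs from the outgroup's state, so for stem photosynthetic, forked tongue the derived state is 'absent', and for the remaining characters it is 'present'.
Only A, F, K, R, and V show the derived state 'absent' for stem photosynthetic, supporting them as a clade.
leaf margin serrate (derived state 'present') is unique to Z (autapomorphy; uninformative for grouping).
Only F and V show the derived state 'absent' for forked tongue, supporting them as a clade.
prehensile tail: derived state 'present' in A, K, and R only — synapomorphy for {A, K, R}.
lateral line (derived state 'present') is shared by A and R — a synapomorphy uniting that clade.
Most parsimonious ingroup topology: ((((R,A),K),(V,F)),Z).
Z is sister to the clade containing all other ingroup taxa, so it is the earliest-diverging (most basal) ingroup lineage.

Z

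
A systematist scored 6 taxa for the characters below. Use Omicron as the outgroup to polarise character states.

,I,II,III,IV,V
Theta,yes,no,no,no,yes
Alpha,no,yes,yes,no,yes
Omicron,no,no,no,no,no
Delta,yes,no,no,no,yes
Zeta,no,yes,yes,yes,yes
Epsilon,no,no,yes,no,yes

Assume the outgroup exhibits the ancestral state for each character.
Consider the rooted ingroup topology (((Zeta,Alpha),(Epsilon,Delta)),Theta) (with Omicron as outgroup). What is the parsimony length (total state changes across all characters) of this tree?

Map each character onto (((Zeta,Alpha),(Epsilon,Delta)),Theta) (rooted by Omicron) and count the minimum state changes it requires (Fitch parsimony):
I: 2; II: 1; III: 2; IV: 1; V: 1.
Total tree length = 7.

7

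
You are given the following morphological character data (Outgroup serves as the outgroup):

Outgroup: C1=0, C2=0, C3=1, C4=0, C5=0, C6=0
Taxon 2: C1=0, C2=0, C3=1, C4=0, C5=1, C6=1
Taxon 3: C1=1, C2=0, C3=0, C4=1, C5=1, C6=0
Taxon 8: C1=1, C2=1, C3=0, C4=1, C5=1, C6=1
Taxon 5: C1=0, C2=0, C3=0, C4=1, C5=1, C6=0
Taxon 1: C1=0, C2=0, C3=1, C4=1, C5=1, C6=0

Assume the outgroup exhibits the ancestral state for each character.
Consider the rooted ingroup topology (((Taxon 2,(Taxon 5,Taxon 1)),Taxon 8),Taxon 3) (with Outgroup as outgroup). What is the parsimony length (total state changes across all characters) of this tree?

Map each character onto (((Taxon 2,(Taxon 5,Taxon 1)),Taxon 8),Taxon 3) (rooted by Outgroup) and count the minimum state changes it requires (Fitch parsimony):
C1: 2; C2: 1; C3: 3; C4: 2; C5: 1; C6: 2.
Total tree length = 11.

11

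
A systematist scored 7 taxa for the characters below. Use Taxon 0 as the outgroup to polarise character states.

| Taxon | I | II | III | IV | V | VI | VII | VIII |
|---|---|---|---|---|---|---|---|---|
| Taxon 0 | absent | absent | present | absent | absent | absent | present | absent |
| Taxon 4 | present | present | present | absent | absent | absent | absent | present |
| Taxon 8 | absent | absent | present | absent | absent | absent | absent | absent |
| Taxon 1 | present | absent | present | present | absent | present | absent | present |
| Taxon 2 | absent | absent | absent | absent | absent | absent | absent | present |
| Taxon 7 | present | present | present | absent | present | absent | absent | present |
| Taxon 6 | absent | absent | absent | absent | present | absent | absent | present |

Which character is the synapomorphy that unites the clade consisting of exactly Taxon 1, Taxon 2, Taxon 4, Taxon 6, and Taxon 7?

Character polarity is set by the outgroup: the derived state is whichever differs from the outgroup's state, so for III, VII the derived state is 'absent', and for the remaining characters it is 'present'.
Only Taxon 1, Taxon 4, and Taxon 7 show the derived state 'present' for I, supporting them as a clade.
Only Taxon 4 and Taxon 7 show the derived state 'present' for II, supporting them as a clade.
III: derived state 'absent' in Taxon 2 and Taxon 6 only — synapomorphy for {Taxon 2, Taxon 6}.
IV (derived state 'present') is unique to Taxon 1 (autapomorphy; uninformative for grouping).
V (state 'present') occurs in Taxon 6 and Taxon 7 but conflicts with the nesting implied by the other characters — most parsimoniously interpreted as homoplasy.
VI: derived state 'present' in Taxon 1 only — an autapomorphy, so it tells us nothing about relationships among taxa.
All ingroup taxa share the derived state 'absent' for VII; it defines the ingroup but does not resolve relationships within it.
VIII (derived state 'present') is shared by Taxon 1, Taxon 2, Taxon 4, Taxon 6, and Taxon 7 — a synapomorphy uniting that clade.
Most parsimonious ingroup topology: ((((Taxon 4,Taxon 7),Taxon 1),(Taxon 2,Taxon 6)),Taxon 8).
The clade {Taxon 1, Taxon 2, Taxon 4, Taxon 6, Taxon 7} is supported by VIII: its derived state 'present' occurs in exactly those taxa and in no other taxon (including the outgroup).

VIII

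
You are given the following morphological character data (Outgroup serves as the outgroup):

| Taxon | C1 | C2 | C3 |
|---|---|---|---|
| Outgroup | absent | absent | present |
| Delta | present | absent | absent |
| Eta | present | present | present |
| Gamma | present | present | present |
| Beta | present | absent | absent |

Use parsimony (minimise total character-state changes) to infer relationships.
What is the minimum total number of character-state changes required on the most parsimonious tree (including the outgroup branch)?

Character polarity is set by the outgroup: the derived state is whichever differs from the outgroup's state, so for C3 the derived state is 'absent', and for the remaining characters it is 'present'.
All ingroup taxa share the derived state 'present' for C1; it defines the ingroup but does not resolve relationships within it.
C2: derived state 'present' in Eta and Gamma only — synapomorphy for {Eta, Gamma}.
Only Beta and Delta show the derived state 'absent' for C3, supporting them as a clade.
Most parsimonious ingroup topology: ((Gamma,Eta),(Beta,Delta)).
Changes per character on this tree: C1: 1; C2: 1; C3: 1.
Total = 3.

3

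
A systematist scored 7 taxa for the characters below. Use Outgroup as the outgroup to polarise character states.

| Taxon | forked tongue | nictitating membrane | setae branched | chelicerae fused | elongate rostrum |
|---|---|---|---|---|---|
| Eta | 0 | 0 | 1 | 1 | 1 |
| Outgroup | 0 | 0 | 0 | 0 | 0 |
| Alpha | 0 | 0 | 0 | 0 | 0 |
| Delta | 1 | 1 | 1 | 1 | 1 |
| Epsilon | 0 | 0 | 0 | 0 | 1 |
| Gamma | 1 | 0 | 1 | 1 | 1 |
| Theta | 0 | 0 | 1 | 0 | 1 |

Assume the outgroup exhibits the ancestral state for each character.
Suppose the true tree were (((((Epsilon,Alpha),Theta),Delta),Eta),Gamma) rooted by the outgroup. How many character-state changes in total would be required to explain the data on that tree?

Map each character onto (((((Epsilon,Alpha),Theta),Delta),Eta),Gamma) (rooted by Outgroup) and count the minimum state changes it requires (Fitch parsimony):
forked tongue: 2; nictitating membrane: 1; setae branched: 2; chelicerae fused: 2; elongate rostrum: 2.
Total tree length = 9.

9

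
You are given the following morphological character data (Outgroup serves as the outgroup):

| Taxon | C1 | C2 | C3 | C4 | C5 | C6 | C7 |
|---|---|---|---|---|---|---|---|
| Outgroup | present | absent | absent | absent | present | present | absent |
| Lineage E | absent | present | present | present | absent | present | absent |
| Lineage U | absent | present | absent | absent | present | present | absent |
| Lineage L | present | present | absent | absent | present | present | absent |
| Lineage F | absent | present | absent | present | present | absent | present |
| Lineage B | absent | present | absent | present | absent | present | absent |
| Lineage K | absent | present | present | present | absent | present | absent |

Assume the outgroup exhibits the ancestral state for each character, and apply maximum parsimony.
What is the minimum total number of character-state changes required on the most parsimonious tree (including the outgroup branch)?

Character polarity is set by the outgroup: the derived state is whichever differs from the outgroup's state, so for C1, C5, C6 the derived state is 'absent', and for the remaining characters it is 'present'.
C1: derived state 'absent' in Lineage B, Lineage E, Lineage F, Lineage K, and Lineage U only — synapomorphy for {Lineage B, Lineage E, Lineage F, Lineage K, Lineage U}.
C2 (derived state 'present') is shared by all ingroup taxa — unites the whole ingroup.
C3: derived state 'present' in Lineage E and Lineage K only — synapomorphy for {Lineage E, Lineage K}.
C4: derived state 'present' in Lineage B, Lineage E, Lineage F, and Lineage K only — synapomorphy for {Lineage B, Lineage E, Lineage F, Lineage K}.
C5 (derived state 'absent') is shared by Lineage B, Lineage E, and Lineage K — a synapomorphy uniting that clade.
C6 (derived state 'absent') is unique to Lineage F (autapomorphy; uninformative for grouping).
C7 (derived state 'present') is unique to Lineage F (autapomorphy; uninformative for grouping).
Most parsimonious ingroup topology: (((((Lineage E,Lineage K),Lineage B),Lineage F),Lineage U),Lineage L).
Changes per character on this tree: C1: 1; C2: 1; C3: 1; C4: 1; C5: 1; C6: 1; C7: 1.
Total = 7.

7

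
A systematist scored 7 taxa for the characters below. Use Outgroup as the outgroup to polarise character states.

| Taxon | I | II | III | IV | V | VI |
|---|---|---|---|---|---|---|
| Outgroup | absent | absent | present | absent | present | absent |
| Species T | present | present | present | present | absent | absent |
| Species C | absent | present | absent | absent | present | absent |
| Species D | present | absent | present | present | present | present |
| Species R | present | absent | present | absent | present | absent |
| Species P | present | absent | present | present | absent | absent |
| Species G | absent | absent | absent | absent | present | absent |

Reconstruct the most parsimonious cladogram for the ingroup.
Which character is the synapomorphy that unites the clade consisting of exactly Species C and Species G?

Character polarity is set by the outgroup: the derived state is whichever differs from the outgroup's state, so for III, V the derived state is 'absent', and for the remaining characters it is 'present'.
Only Species D, Species P, Species R, and Species T show the derived state 'present' for I, supporting them as a clade.
II groups Species C and Species T, which is incompatible with the clades supported by the remaining characters; treating it as convergent (homoplasy) costs fewer steps than any alternative tree.
III (derived state 'absent') is shared by Species C and Species G — a synapomorphy uniting that clade.
IV: derived state 'present' in Species D, Species P, and Species T only — synapomorphy for {Species D, Species P, Species T}.
V: derived state 'absent' in Species P and Species T only — synapomorphy for {Species P, Species T}.
VI (derived state 'present') is unique to Species D (autapomorphy; uninformative for grouping).
Most parsimonious ingroup topology: ((((Species T,Species P),Species D),Species R),(Species C,Species G)).
The clade {Species C, Species G} is supported by III: its derived state 'absent' occurs in exactly those taxa and in no other taxon (including the outgroup).

III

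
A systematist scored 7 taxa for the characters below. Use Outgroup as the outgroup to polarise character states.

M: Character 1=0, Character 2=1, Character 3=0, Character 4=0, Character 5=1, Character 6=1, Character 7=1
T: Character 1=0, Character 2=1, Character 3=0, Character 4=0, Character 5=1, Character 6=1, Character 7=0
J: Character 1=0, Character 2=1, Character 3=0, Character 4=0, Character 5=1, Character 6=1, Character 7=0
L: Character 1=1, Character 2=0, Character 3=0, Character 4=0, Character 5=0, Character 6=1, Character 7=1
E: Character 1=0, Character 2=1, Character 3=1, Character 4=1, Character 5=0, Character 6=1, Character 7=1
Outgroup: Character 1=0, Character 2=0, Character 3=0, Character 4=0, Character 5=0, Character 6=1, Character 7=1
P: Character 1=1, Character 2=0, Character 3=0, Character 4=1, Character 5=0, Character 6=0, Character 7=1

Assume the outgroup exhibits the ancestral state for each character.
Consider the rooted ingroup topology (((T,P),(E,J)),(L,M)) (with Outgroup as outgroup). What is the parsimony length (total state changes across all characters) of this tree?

Map each character onto (((T,P),(E,J)),(L,M)) (rooted by Outgroup) and count the minimum state changes it requires (Fitch parsimony):
Character 1: 2; Character 2: 3; Character 3: 1; Character 4: 2; Character 5: 3; Character 6: 1; Character 7: 2.
Total tree length = 14.

14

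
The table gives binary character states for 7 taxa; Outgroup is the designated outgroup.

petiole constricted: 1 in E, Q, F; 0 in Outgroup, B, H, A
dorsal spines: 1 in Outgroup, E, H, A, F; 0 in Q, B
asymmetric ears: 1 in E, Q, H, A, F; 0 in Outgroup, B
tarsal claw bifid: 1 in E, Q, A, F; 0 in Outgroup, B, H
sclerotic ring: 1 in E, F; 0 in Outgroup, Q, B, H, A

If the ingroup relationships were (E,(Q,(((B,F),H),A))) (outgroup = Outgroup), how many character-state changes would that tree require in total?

Map each character onto (E,(Q,(((B,F),H),A))) (rooted by Outgroup) and count the minimum state changes it requires (Fitch parsimony):
petiole constricted: 3; dorsal spines: 2; asymmetric ears: 2; tarsal claw bifid: 3; sclerotic ring: 2.
Total tree length = 12.

12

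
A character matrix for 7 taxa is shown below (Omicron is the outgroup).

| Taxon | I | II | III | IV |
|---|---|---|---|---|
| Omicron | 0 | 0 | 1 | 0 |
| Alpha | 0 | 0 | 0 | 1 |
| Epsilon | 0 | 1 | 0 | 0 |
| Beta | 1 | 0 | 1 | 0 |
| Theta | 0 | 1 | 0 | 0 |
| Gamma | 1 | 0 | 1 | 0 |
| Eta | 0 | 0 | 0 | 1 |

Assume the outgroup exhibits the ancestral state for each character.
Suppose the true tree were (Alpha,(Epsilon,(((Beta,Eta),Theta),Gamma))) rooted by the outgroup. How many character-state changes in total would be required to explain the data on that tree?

9

Map each character onto (Alpha,(Epsilon,(((Beta,Eta),Theta),Gamma))) (rooted by Omicron) and count the minimum state changes it requires (Fitch parsimony):
I: 2; II: 2; III: 3; IV: 2.
Total tree length = 9.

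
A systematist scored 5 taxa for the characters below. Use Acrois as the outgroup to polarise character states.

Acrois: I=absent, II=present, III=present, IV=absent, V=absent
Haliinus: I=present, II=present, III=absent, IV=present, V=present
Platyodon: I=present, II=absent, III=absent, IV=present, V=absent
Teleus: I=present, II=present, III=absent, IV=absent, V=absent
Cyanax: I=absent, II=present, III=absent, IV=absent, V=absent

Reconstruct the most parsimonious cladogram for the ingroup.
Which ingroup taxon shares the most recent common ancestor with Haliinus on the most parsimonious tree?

Platyodon

Character polarity is set by the outgroup: the derived state is whichever differs from the outgroup's state, so for II, III the derived state is 'absent', and for the remaining characters it is 'present'.
Only Haliinus, Platyodon, and Teleus show the derived state 'present' for I, supporting them as a clade.
II (derived state 'absent') is unique to Platyodon (autapomorphy; uninformative for grouping).
III (derived state 'absent') is shared by all ingroup taxa — unites the whole ingroup.
Only Haliinus and Platyodon show the derived state 'present' for IV, supporting them as a clade.
V (derived state 'present') is unique to Haliinus (autapomorphy; uninformative for grouping).
Most parsimonious ingroup topology: (((Haliinus,Platyodon),Teleus),Cyanax).
Haliinus and Platyodon form a cherry on this tree, so they are sister taxa.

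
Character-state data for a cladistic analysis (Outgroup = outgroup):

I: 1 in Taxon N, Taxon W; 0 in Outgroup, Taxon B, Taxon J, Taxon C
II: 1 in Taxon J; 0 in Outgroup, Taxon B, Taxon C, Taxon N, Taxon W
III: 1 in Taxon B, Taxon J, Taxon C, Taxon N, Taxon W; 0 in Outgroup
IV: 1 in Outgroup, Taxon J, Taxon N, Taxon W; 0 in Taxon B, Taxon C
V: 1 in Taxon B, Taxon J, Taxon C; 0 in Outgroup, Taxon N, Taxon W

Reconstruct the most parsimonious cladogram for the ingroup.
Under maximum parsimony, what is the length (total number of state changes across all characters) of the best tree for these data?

5

Character polarity is set by the outgroup: the derived state is whichever differs from the outgroup's state, so for IV the derived state is '0', and for the remaining characters it is '1'.
I: derived state '1' in Taxon N and Taxon W only — synapomorphy for {Taxon N, Taxon W}.
II (derived state '1') is unique to Taxon J (autapomorphy; uninformative for grouping).
All ingroup taxa share the derived state '1' for III; it defines the ingroup but does not resolve relationships within it.
Only Taxon B and Taxon C show the derived state '0' for IV, supporting them as a clade.
V (derived state '1') is shared by Taxon B, Taxon C, and Taxon J — a synapomorphy uniting that clade.
Most parsimonious ingroup topology: (((Taxon B,Taxon C),Taxon J),(Taxon N,Taxon W)).
Changes per character on this tree: I: 1; II: 1; III: 1; IV: 1; V: 1.
Total = 5.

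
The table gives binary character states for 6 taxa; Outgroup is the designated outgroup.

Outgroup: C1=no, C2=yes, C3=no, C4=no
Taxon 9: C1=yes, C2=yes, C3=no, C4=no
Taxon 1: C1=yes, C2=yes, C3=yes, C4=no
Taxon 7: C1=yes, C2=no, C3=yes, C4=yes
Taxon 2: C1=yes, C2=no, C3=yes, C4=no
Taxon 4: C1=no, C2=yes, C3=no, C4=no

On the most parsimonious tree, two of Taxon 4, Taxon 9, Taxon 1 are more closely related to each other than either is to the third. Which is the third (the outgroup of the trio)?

Taxon 4

Character polarity is set by the outgroup: the derived state is whichever differs from the outgroup's state, so for C2 the derived state is 'no', and for the remaining characters it is 'yes'.
C1: derived state 'yes' in Taxon 1, Taxon 2, Taxon 7, and Taxon 9 only — synapomorphy for {Taxon 1, Taxon 2, Taxon 7, Taxon 9}.
C2 (derived state 'no') is shared by Taxon 2 and Taxon 7 — a synapomorphy uniting that clade.
Only Taxon 1, Taxon 2, and Taxon 7 show the derived state 'yes' for C3, supporting them as a clade.
C4 (derived state 'yes') is unique to Taxon 7 (autapomorphy; uninformative for grouping).
Most parsimonious ingroup topology: ((Taxon 9,(Taxon 1,(Taxon 7,Taxon 2))),Taxon 4).
Taxon 9 and Taxon 1 share a more recent common ancestor with each other than either does with Taxon 4, so Taxon 4 is the least closely related of the three.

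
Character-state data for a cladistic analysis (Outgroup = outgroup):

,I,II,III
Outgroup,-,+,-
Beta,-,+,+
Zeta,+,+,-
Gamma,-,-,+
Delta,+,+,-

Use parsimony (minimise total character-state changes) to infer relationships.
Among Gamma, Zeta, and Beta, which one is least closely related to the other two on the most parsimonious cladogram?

Zeta

Character polarity is set by the outgroup: the derived state is whichever differs from the outgroup's state, so for II the derived state is '-', and for the remaining characters it is '+'.
Only Delta and Zeta show the derived state '+' for I, supporting them as a clade.
II: derived state '-' in Gamma only — an autapomorphy, so it tells us nothing about relationships among taxa.
III (derived state '+') is shared by Beta and Gamma — a synapomorphy uniting that clade.
Most parsimonious ingroup topology: ((Beta,Gamma),(Zeta,Delta)).
Gamma and Beta share a more recent common ancestor with each other than either does with Zeta, so Zeta is the least closely related of the three.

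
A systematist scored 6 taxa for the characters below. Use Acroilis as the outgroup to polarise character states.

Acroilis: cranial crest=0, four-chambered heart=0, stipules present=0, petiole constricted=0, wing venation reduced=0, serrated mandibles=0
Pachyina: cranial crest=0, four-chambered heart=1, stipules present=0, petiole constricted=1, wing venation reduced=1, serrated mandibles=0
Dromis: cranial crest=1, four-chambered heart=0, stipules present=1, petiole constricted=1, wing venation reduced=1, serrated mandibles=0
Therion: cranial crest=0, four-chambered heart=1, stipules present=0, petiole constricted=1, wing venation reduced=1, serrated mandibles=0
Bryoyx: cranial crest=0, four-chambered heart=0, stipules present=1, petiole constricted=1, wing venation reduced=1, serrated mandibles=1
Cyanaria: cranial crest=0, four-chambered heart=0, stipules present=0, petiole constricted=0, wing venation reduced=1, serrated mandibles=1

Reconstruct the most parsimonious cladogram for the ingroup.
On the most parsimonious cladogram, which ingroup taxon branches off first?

Cyanaria

The outgroup has state '0' for every character, so '1' is the derived state throughout.
cranial crest (derived state '1') is unique to Dromis (autapomorphy; uninformative for grouping).
Only Pachyina and Therion show the derived state '1' for four-chambered heart, supporting them as a clade.
stipules present (derived state '1') is shared by Bryoyx and Dromis — a synapomorphy uniting that clade.
petiole constricted (derived state '1') is shared by Bryoyx, Dromis, Pachyina, and Therion — a synapomorphy uniting that clade.
All ingroup taxa share the derived state '1' for wing venation reduced; it defines the ingroup but does not resolve relationships within it.
serrated mandibles (state '1') occurs in Bryoyx and Cyanaria but conflicts with the nesting implied by the other characters — most parsimoniously interpreted as homoplasy.
Most parsimonious ingroup topology: (((Pachyina,Therion),(Dromis,Bryoyx)),Cyanaria).
Cyanaria is sister to the clade containing all other ingroup taxa, so it is the earliest-diverging (most basal) ingroup lineage.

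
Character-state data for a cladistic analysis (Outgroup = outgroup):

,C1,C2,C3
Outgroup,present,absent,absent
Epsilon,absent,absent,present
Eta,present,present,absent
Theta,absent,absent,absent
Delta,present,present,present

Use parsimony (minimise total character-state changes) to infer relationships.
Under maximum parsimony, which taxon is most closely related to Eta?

Character polarity is set by the outgroup: the derived state is whichever differs from the outgroup's state, so for C1 the derived state is 'absent', and for the remaining characters it is 'present'.
C1: derived state 'absent' in Epsilon and Theta only — synapomorphy for {Epsilon, Theta}.
C2: derived state 'present' in Delta and Eta only — synapomorphy for {Delta, Eta}.
C3 (state 'present') occurs in Delta and Epsilon but conflicts with the nesting implied by the other characters — most parsimoniously interpreted as homoplasy.
Most parsimonious ingroup topology: ((Epsilon,Theta),(Eta,Delta)).
Eta and Delta form a cherry on this tree, so they are sister taxa.

Delta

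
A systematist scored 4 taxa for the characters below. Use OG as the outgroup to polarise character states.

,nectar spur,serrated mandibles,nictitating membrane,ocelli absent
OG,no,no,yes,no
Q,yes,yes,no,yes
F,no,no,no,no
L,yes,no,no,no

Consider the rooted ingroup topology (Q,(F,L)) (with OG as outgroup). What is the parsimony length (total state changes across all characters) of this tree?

Map each character onto (Q,(F,L)) (rooted by OG) and count the minimum state changes it requires (Fitch parsimony):
nectar spur: 2; serrated mandibles: 1; nictitating membrane: 1; ocelli absent: 1.
Total tree length = 5.

5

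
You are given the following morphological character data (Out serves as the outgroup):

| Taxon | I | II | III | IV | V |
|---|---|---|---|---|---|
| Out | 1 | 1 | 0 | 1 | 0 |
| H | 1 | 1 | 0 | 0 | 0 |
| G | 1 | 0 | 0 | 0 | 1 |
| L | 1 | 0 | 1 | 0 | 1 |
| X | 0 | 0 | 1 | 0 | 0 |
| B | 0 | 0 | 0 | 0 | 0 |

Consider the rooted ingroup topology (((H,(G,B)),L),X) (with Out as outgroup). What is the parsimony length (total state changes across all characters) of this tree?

9

Map each character onto (((H,(G,B)),L),X) (rooted by Out) and count the minimum state changes it requires (Fitch parsimony):
I: 2; II: 2; III: 2; IV: 1; V: 2.
Total tree length = 9.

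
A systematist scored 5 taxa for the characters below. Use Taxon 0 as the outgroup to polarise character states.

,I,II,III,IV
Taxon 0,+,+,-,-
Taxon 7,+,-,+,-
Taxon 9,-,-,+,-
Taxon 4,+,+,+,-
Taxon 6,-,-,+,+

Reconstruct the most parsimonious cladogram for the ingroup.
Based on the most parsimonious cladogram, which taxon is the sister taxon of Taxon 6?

Taxon 9

Character polarity is set by the outgroup: the derived state is whichever differs from the outgroup's state, so for I, II the derived state is '-', and for the remaining characters it is '+'.
I (derived state '-') is shared by Taxon 6 and Taxon 9 — a synapomorphy uniting that clade.
II: derived state '-' in Taxon 6, Taxon 7, and Taxon 9 only — synapomorphy for {Taxon 6, Taxon 7, Taxon 9}.
All ingroup taxa share the derived state '+' for III; it defines the ingroup but does not resolve relationships within it.
IV: derived state '+' in Taxon 6 only — an autapomorphy, so it tells us nothing about relationships among taxa.
Most parsimonious ingroup topology: ((Taxon 7,(Taxon 9,Taxon 6)),Taxon 4).
Taxon 6 and Taxon 9 form a cherry on this tree, so they are sister taxa.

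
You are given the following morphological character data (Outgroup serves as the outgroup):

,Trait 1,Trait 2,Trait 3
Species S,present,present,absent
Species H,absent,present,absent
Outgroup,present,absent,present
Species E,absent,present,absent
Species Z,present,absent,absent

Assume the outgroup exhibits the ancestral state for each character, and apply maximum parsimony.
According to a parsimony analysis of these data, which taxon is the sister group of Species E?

Species H

Character polarity is set by the outgroup: the derived state is whichever differs from the outgroup's state, so for Trait 1, Trait 3 the derived state is 'absent', and for the remaining characters it is 'present'.
Trait 1 (derived state 'absent') is shared by Species E and Species H — a synapomorphy uniting that clade.
Trait 2 (derived state 'present') is shared by Species E, Species H, and Species S — a synapomorphy uniting that clade.
All ingroup taxa share the derived state 'absent' for Trait 3; it defines the ingroup but does not resolve relationships within it.
Most parsimonious ingroup topology: ((Species S,(Species H,Species E)),Species Z).
Species E and Species H form a cherry on this tree, so they are sister taxa.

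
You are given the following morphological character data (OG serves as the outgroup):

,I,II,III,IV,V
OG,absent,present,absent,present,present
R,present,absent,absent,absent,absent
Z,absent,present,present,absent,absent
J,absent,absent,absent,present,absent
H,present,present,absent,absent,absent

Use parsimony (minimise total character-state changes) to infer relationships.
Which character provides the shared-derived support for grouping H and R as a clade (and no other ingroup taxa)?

Character polarity is set by the outgroup: the derived state is whichever differs from the outgroup's state, so for II, IV, V the derived state is 'absent', and for the remaining characters it is 'present'.
I: derived state 'present' in H and R only — synapomorphy for {H, R}.
II groups J and R, which is incompatible with the clades supported by the remaining characters; treating it as convergent (homoplasy) costs fewer steps than any alternative tree.
III (derived state 'present') is unique to Z (autapomorphy; uninformative for grouping).
IV: derived state 'absent' in H, R, and Z only — synapomorphy for {H, R, Z}.
All ingroup taxa share the derived state 'absent' for V; it defines the ingroup but does not resolve relationships within it.
Most parsimonious ingroup topology: (((R,H),Z),J).
The clade {H, R} is supported by I: its derived state 'present' occurs in exactly those taxa and in no other taxon (including the outgroup).

I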